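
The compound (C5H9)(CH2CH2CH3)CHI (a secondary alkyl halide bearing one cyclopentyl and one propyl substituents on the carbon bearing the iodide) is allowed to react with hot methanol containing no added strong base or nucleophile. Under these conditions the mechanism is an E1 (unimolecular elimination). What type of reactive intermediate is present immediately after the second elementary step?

tertiary carbocation

Step 1: Ionisation: the C–I σ-bond cleaves heterolytically; both bonding electrons depart with I⁻, leaving a secondary carbocation at the α-carbon.
Step 2: A 1,2-hydride shift from the adjacent cyclopentyl carbon moves the positive charge from the secondary centre to an adjacent carbon, generating a more stable tertiary carbocation.
After step 2 the species present is a tertiary carbocation.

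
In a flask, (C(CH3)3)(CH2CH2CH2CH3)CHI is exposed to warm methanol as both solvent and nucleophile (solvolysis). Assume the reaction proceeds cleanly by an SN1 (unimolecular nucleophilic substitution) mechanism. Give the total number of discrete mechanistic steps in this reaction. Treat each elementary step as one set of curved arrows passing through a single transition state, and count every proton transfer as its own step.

4

Step 1: Rate-determining heterolysis of the C–I bond gives I⁻ and a secondary carbocation.
Step 2: A 1,2-methyl shift from the adjacent tert-butyl carbon moves the positive charge from the secondary centre to an adjacent carbon, generating a more stable tertiary carbocation.
Step 3: Nucleophilic capture: the oxygen of CH3OH bonds to the cationic carbon, producing an oxonium-ion intermediate.
Step 4: A second solvent molecule removes the proton on oxygen, giving the neutral ether product.
Total: 4 elementary steps.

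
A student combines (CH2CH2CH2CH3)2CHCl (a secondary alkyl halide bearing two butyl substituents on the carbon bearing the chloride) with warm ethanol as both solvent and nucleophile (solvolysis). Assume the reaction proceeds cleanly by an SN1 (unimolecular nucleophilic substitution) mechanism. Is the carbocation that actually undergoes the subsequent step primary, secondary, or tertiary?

Step 1: The C–Cl bond breaks with both electrons going to the chloride; Cl⁻ leaves and a secondary carbocation remains.
No single 1,2-shift to an adjacent carbon would give a more-substituted cation, so no rearrangement occurs.

secondary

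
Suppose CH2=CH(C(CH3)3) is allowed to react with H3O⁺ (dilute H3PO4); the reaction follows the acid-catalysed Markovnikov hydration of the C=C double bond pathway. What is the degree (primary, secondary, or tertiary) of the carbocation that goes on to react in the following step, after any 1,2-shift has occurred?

Step 1: The π electrons of the C=C bond attack a proton of H3O⁺; Markovnikov addition places the new C–H on the less-substituted alkene carbon, so the positive charge ends up on the more-substituted carbon — a secondary carbocation. H2O is released.
Step 2: A methyl group with its bonding pair migrates from the adjacent tert-butyl carbon to the cationic centre — a 1,2-methyl shift — upgrading the secondary cation to a tertiary one.
The cation rearranges from secondary to tertiary via a 1,2-methyl shift from the adjacent tert-butyl carbon; the tertiary cation is what reacts next.

tertiary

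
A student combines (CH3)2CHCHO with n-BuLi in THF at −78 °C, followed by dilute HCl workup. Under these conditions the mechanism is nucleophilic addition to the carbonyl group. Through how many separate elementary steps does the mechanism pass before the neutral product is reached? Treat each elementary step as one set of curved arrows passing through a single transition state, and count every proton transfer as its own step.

2

Step 1: Nucleophilic addition: the carbanion-like carbon of n-BuLi adds to the carbonyl carbon, pushing the π(C=O) electron pair onto oxygen and giving a tetrahedral alkoxide.
Step 2: On dilute HCl workup the alkoxide oxygen is protonated, giving an alcohol.
Total: 2 elementary steps.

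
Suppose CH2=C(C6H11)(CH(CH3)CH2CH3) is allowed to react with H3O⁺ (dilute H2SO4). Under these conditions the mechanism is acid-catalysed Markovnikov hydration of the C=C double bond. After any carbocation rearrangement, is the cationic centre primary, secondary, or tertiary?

Step 1: Protonation of the alkene by H3O⁺: the π bond acts as the nucleophile and picks up H⁺, giving the more stable (Markovnikov) tertiary carbocation. H2O is released.
No single 1,2-shift to an adjacent carbon would give a more-substituted cation, so no rearrangement occurs.

tertiary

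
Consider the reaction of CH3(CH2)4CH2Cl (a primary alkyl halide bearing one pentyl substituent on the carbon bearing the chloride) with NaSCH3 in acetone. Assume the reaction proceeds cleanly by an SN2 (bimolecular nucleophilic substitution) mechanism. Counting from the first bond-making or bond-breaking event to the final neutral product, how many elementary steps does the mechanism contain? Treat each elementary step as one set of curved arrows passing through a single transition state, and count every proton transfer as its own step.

1

Step 1: Backside attack by CH3S⁻ on the carbon bearing the chloride: the new C–S bond forms as the C–Cl bond breaks, with Walden inversion at carbon.
Total: 1 elementary step.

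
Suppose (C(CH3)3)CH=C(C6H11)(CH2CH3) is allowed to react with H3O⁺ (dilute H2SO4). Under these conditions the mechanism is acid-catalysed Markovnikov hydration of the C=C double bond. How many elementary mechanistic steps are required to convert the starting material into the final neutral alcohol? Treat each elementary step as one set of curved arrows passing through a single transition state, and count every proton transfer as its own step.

Step 1: Protonation of the alkene by H3O⁺: the π bond acts as the nucleophile and picks up H⁺, giving the more stable (Markovnikov) tertiary carbocation. H2O is released.
(No 1,2-shift: no single shift to an adjacent carbon would give a more stable cation.)
Step 2: Nucleophilic capture of the cation by H2O produces the protonated alcohol (an oxonium ion).
Step 3: Deprotonation of the oxonium ion by a water molecule delivers the neutral alcohol and regenerates the acid catalyst.
Total: 3 elementary steps.

3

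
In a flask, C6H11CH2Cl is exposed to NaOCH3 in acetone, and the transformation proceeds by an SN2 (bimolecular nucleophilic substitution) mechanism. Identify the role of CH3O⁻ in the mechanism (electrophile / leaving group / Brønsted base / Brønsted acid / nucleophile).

nucleophile

Step 1: Backside attack by CH3O⁻ on the carbon bearing the chloride: the new C–O bond forms as the C–Cl bond breaks, with Walden inversion at carbon.
CH3O⁻ donates an electron pair to form a new σ-bond to carbon — it is the nucleophile.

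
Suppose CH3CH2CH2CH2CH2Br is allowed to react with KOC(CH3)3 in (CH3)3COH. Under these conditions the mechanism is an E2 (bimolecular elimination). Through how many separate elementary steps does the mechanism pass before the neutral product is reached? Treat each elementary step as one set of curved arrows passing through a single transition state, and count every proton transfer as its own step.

Step 1: The strong base (CH3)3CO⁻ removes a β-hydrogen; in the same concerted event the electrons of the breaking C–H bond form the new π(C=C) bond and the C–Br σ-bond breaks, expelling Br⁻. Anti-periplanar geometry; one transition state.
Total: 1 elementary step.

1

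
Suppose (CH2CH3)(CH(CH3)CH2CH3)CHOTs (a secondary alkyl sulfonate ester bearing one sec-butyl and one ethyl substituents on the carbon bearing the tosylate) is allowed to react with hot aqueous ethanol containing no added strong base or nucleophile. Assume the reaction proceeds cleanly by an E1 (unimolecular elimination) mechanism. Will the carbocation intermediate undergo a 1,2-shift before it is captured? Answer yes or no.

The first-formed carbocation is secondary.
The adjacent sec-butyl carbon already bears 2 other carbon substituents and has a hydrogen to migrate; after a 1,2-hydride shift from that carbon the positive charge sits on a tertiary centre.
Tertiary is more stable than secondary, so the shift occurs.

yes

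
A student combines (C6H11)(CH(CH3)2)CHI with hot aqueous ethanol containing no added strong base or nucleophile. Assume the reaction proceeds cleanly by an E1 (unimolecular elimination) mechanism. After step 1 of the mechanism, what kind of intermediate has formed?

secondary carbocation

Step 1: Unassisted departure of I⁻ (taking the C–I bonding pair) generates a secondary carbocation.
After step 1 the species present is a secondary carbocation.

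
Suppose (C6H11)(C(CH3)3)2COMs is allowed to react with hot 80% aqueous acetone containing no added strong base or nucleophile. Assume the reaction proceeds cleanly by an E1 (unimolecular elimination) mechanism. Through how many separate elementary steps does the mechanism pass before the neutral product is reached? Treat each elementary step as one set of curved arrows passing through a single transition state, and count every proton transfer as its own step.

Step 1: The C–O bond breaks with both electrons going to the mesylate; MsO⁻ leaves and a tertiary carbocation remains.
(No 1,2-shift: no single shift to an adjacent carbon would give a more stable cation.)
Step 2: A water molecule (solvent) deprotonates a β-carbon; as the C–H bond breaks, those electrons form the new alkene π bond.
Total: 2 elementary steps.

2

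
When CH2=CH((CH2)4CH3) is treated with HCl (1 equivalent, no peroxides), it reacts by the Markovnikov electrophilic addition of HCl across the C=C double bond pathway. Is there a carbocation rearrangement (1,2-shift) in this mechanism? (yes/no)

The first-formed carbocation is secondary.
No single 1,2-shift to an adjacent carbon would produce a more-substituted cation than the one already present, so no rearrangement occurs.

no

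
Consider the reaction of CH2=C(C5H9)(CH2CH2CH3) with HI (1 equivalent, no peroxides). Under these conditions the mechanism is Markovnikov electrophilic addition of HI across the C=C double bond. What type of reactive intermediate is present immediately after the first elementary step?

Step 1: Electrophilic addition begins with the π(C=C) electrons forming a bond to the proton of HI. Following Markovnikov's rule, the resulting cation is tertiary. The H–I bond breaks heterolytically, releasing I⁻.
After step 1 the species present is a tertiary carbocation.

tertiary carbocation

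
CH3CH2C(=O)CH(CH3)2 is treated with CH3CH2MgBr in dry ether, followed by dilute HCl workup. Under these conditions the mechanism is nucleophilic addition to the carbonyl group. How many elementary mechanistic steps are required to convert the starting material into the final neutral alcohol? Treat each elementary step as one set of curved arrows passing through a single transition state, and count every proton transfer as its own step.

2

Step 1: Nucleophilic addition: the carbanion-like carbon of CH3CH2MgBr adds to the carbonyl carbon, pushing the π(C=O) electron pair onto oxygen and giving a tetrahedral alkoxide.
Step 2: On dilute HCl workup the alkoxide oxygen is protonated, giving an alcohol.
Total: 2 elementary steps.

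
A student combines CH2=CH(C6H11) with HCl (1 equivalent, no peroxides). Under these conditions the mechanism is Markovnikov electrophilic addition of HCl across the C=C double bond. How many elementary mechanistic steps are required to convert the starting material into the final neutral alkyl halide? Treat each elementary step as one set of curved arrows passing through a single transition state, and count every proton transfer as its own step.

Step 1: The π electrons of the C=C bond attack a proton of HCl; Markovnikov addition places the new C–H on the less-substituted alkene carbon, so the positive charge ends up on the more-substituted carbon — a secondary carbocation. The H–Cl bond breaks heterolytically, releasing Cl⁻.
Step 2: A 1,2-hydride shift from the adjacent cyclohexyl carbon moves the positive charge from the secondary centre to an adjacent carbon, generating a more stable tertiary carbocation.
Step 3: Nucleophilic attack by Cl⁻ on the carbocation completes the addition, giving R–Cl.
Total: 3 elementary steps.

3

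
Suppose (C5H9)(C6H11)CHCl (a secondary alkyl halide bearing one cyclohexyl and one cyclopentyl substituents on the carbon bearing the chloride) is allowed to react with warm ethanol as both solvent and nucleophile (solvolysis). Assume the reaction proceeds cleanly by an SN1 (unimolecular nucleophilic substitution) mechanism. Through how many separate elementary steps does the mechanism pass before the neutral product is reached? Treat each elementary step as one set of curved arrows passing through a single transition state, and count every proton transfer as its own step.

4

Step 1: Unassisted departure of Cl⁻ (taking the C–Cl bonding pair) generates a secondary carbocation.
Step 2: A hydride (H with its bonding pair) migrates from the adjacent cyclohexyl carbon to the cationic centre — a 1,2-hydride shift — upgrading the secondary cation to a tertiary one.
Step 3: CH3CH2OH donates an oxygen lone pair into the empty p orbital of the cation, giving a protonated ether (an oxonium ion).
Step 4: Proton transfer from the O–H of the oxonium ion to a solvent molecule delivers the neutral ether.
Total: 4 elementary steps.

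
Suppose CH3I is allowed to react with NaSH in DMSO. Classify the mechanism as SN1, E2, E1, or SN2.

Conditions: a methyl substrate with a strong nucleophile in the polar aprotic solvent DMSO.
These conditions are the textbook signature of the SN2 pathway.
An unhindered substrate with a strong nucleophile in a polar aprotic solvent favours one-step backside displacement.

SN2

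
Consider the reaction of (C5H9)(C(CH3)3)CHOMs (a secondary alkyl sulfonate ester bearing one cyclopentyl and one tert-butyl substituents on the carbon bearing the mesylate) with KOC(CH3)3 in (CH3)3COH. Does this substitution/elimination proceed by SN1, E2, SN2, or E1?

Conditions: a strong/bulky base with a secondary substrate bearing a β-hydrogen.
These conditions are the textbook signature of the E2 pathway.
A strong (often hindered) base removes a β-H in concert with loss of the leaving group — bimolecular elimination.

E2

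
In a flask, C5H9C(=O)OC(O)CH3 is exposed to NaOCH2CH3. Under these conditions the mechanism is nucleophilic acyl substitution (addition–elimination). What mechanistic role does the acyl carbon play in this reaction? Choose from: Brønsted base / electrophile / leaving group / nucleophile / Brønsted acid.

electrophile

Step 1: CH3CH2O⁻ adds to the carbonyl carbon; the C=O π electrons shift onto oxygen and a tetrahedral alkoxide intermediate forms.
The acyl carbon accepts an electron pair into an empty or π* orbital — it is the electrophile.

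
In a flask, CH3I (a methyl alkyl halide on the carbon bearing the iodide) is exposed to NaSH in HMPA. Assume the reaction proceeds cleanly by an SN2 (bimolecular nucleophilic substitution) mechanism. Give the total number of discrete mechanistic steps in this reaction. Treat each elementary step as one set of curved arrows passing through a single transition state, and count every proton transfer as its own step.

1

Step 1: Backside attack by HS⁻ on the carbon bearing the iodide: the new C–S bond forms as the C–I bond breaks, with Walden inversion at carbon.
Total: 1 elementary step.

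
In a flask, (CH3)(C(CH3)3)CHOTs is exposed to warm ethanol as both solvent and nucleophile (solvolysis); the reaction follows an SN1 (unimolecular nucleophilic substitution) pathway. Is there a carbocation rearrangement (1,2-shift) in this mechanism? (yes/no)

yes

The first-formed carbocation is secondary.
The adjacent tert-butyl carbon has no hydrogen but bears methyl groups; migration of one methyl with its bonding pair (a 1,2-methyl shift) places the charge on a tertiary centre.
Tertiary is more stable than secondary, so the shift occurs.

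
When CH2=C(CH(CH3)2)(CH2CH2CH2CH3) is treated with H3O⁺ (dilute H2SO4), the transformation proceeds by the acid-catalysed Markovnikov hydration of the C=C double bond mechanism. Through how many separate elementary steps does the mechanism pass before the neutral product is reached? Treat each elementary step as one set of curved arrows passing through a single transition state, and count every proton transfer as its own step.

Step 1: Protonation of the alkene by H3O⁺: the π bond acts as the nucleophile and picks up H⁺, giving the more stable (Markovnikov) tertiary carbocation. H2O is released.
(No 1,2-shift: no single shift to an adjacent carbon would give a more stable cation.)
Step 2: Water acts as the nucleophile: an oxygen lone pair bonds to the cationic carbon, giving an oxonium-ion intermediate.
Step 3: H2O removes a proton from the oxonium oxygen, regenerating H3O⁺ and giving the neutral alcohol.
Total: 3 elementary steps.

3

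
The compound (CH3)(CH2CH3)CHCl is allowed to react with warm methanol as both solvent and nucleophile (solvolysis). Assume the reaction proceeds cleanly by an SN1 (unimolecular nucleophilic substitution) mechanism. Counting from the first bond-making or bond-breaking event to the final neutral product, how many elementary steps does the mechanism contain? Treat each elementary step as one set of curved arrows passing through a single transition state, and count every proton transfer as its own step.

3

Step 1: Rate-determining heterolysis of the C–Cl bond gives Cl⁻ and a secondary carbocation.
(No 1,2-shift: no single shift to an adjacent carbon would give a more stable cation.)
Step 2: A lone pair on the oxygen of CH3OH attacks the carbocation, forming a new C–O σ-bond and an oxonium ion.
Step 3: A second solvent molecule removes the proton on oxygen, giving the neutral ether product.
Total: 3 elementary steps.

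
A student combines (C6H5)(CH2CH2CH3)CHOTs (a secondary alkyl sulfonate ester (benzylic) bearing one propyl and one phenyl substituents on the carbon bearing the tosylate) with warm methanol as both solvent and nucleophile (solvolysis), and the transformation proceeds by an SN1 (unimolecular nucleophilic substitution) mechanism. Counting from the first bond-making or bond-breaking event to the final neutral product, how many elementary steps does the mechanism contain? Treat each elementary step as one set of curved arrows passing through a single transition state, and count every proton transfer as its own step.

3

Step 1: Ionisation: the C–O σ-bond cleaves heterolytically; both bonding electrons depart with TsO⁻, leaving a secondary carbocation at the α-carbon.
(No 1,2-shift: no single shift to an adjacent carbon would give a more stable cation.)
Step 2: A lone pair on the oxygen of CH3OH attacks the carbocation, forming a new C–O σ-bond and an oxonium ion.
Step 3: A second solvent molecule removes the proton on oxygen, giving the neutral ether product.
Total: 3 elementary steps.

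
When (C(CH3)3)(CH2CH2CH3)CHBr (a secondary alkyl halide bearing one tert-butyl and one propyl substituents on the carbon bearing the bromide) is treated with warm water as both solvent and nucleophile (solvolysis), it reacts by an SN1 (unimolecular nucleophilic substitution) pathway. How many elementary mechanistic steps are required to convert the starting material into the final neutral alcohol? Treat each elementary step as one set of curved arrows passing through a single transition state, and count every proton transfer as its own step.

Step 1: Unassisted departure of Br⁻ (taking the C–Br bonding pair) generates a secondary carbocation.
Step 2: A methyl group with its bonding pair migrates from the adjacent tert-butyl carbon to the cationic centre — a 1,2-methyl shift — upgrading the secondary cation to a tertiary one.
Step 3: H2O donates an oxygen lone pair into the empty p orbital of the cation, giving a protonated alcohol (an oxonium ion).
Step 4: Deprotonation of the oxonium oxygen by solvent water yields the neutral alcohol.
Total: 4 elementary steps.

4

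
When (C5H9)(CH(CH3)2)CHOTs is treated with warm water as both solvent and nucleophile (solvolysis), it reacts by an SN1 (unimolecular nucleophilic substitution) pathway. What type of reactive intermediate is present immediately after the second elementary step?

tertiary carbocation

Step 1: Unassisted departure of TsO⁻ (taking the C–O bonding pair) generates a secondary carbocation.
Step 2: A hydride (H with its bonding pair) migrates from the adjacent isopropyl carbon to the cationic centre — a 1,2-hydride shift — upgrading the secondary cation to a tertiary one.
After step 2 the species present is a tertiary carbocation.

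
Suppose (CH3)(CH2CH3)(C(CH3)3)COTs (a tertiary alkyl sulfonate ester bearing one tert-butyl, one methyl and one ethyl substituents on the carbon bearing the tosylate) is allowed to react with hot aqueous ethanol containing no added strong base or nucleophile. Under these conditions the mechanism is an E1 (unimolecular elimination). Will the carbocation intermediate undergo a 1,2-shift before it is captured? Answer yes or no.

The first-formed carbocation is tertiary.
No single 1,2-shift to an adjacent carbon would produce a more-substituted cation than the one already present, so no rearrangement occurs.

no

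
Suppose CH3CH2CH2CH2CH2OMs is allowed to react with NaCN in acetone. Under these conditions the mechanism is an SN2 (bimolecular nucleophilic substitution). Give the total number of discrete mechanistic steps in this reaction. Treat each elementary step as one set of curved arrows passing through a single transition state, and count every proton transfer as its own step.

Step 1: Backside attack by CN⁻ on the carbon bearing the mesylate: the new C–C bond forms as the C–O bond breaks, with Walden inversion at carbon.
Total: 1 elementary step.

1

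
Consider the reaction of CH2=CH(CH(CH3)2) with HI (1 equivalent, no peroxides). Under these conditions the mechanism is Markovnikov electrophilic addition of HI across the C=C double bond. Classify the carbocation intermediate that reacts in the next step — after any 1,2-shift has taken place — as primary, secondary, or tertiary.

tertiary

Step 1: Protonation of the alkene by HI: the π bond acts as the nucleophile and picks up H⁺, giving the more stable (Markovnikov) secondary carbocation. The H–I bond breaks heterolytically, releasing I⁻.
Step 2: A 1,2-hydride shift from the adjacent isopropyl carbon moves the positive charge from the secondary centre to an adjacent carbon, generating a more stable tertiary carbocation.
The cation rearranges from secondary to tertiary via a 1,2-hydride shift from the adjacent isopropyl carbon; the tertiary cation is what reacts next.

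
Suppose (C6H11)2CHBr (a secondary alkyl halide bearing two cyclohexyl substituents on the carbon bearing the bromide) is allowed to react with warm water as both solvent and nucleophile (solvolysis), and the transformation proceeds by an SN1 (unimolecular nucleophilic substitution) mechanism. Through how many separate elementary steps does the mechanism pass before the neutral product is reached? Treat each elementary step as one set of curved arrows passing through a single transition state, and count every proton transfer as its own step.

4

Step 1: Unassisted departure of Br⁻ (taking the C–Br bonding pair) generates a secondary carbocation.
Step 2: A hydride (H with its bonding pair) migrates from the adjacent cyclohexyl carbon to the cationic centre — a 1,2-hydride shift — upgrading the secondary cation to a tertiary one.
Step 3: H2O donates an oxygen lone pair into the empty p orbital of the cation, giving a protonated alcohol (an oxonium ion).
Step 4: Proton transfer from the O–H of the oxonium ion to a solvent molecule delivers the neutral alcohol.
Total: 4 elementary steps.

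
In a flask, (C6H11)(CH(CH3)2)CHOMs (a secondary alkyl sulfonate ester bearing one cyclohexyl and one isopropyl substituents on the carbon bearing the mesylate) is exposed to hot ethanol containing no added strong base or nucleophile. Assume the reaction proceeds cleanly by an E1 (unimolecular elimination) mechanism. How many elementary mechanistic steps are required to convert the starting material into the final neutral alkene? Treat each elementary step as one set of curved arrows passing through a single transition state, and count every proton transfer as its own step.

Step 1: The C–O bond breaks with both electrons going to the mesylate; MsO⁻ leaves and a secondary carbocation remains.
Step 2: Carbocation rearrangement: a 1,2-hydride shift from the adjacent cyclohexyl carbon converts the initially-formed secondary cation into the more stable tertiary cation.
Step 3: Loss of a β-proton to an ethanol molecule of the solvent: the C–H bonding pair collapses toward the cationic carbon to form the C=C π bond, yielding the alkene.
Total: 3 elementary steps.

3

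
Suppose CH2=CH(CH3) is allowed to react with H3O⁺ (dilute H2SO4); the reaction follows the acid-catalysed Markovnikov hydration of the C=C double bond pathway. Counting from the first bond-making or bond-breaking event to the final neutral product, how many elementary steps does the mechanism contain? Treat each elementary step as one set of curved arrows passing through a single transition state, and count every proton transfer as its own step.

3

Step 1: Protonation of the alkene by H3O⁺: the π bond acts as the nucleophile and picks up H⁺, giving the more stable (Markovnikov) secondary carbocation. H2O is released.
(No 1,2-shift: no single shift to an adjacent carbon would give a more stable cation.)
Step 2: A lone pair on the oxygen of H2O attacks the carbocation, forming a C–O bond and an oxonium ion (a protonated alcohol).
Step 3: Deprotonation of the oxonium ion by a water molecule delivers the neutral alcohol and regenerates the acid catalyst.
Total: 3 elementary steps.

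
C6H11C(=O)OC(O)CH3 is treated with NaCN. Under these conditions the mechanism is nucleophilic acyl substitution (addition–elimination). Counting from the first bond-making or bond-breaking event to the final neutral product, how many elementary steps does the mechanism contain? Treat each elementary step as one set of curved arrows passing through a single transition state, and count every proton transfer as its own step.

Step 1: Nucleophilic addition of CN⁻ to the acyl carbon breaks the π(C=O) bond and yields a tetrahedral, anionic intermediate.
Step 2: An oxygen lone pair re-forms the C=O π bond as the C–O σ-bond breaks; CH3CO2⁻ is expelled.
Total: 2 elementary steps.

2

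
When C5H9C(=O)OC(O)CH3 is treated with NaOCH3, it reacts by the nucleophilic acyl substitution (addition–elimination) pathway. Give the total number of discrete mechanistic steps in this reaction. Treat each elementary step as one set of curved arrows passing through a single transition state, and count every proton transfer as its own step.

Step 1: Nucleophilic addition of CH3O⁻ to the acyl carbon breaks the π(C=O) bond and yields a tetrahedral, anionic intermediate.
Step 2: Elimination step: re-formation of the carbonyl π bond drives out CH3CO2⁻, giving the new acyl compound.
Total: 2 elementary steps.

2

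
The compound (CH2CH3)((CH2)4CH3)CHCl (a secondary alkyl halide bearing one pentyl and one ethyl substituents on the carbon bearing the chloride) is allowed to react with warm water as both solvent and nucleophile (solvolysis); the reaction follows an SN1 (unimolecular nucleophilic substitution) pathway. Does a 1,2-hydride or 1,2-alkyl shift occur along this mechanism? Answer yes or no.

no

The first-formed carbocation is secondary.
No single 1,2-shift to an adjacent carbon would produce a more-substituted cation than the one already present, so no rearrangement occurs.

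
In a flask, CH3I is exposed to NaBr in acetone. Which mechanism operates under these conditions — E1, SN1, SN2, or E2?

SN2

Conditions: a methyl substrate with a strong nucleophile in the polar aprotic solvent acetone.
These conditions are the textbook signature of the SN2 pathway.
An unhindered substrate with a strong nucleophile in a polar aprotic solvent favours one-step backside displacement.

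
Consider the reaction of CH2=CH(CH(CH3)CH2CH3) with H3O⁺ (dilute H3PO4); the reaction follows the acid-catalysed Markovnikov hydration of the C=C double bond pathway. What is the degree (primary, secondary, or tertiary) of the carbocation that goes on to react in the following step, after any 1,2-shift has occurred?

Step 1: The π electrons of the C=C bond attack a proton of H3O⁺; Markovnikov addition places the new C–H on the less-substituted alkene carbon, so the positive charge ends up on the more-substituted carbon — a secondary carbocation. H2O is released.
Step 2: A hydride (H with its bonding pair) migrates from the adjacent sec-butyl carbon to the cationic centre — a 1,2-hydride shift — upgrading the secondary cation to a tertiary one.
The cation rearranges from secondary to tertiary via a 1,2-hydride shift from the adjacent sec-butyl carbon; the tertiary cation is what reacts next.

tertiary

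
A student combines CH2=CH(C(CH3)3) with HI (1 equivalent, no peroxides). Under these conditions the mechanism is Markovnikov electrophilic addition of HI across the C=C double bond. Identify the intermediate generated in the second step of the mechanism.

Step 1: The π electrons of the C=C bond attack a proton of HI; Markovnikov addition places the new C–H on the less-substituted alkene carbon, so the positive charge ends up on the more-substituted carbon — a secondary carbocation. The H–I bond breaks heterolytically, releasing I⁻.
Step 2: Carbocation rearrangement: a 1,2-methyl shift from the adjacent tert-butyl carbon converts the initially-formed secondary cation into the more stable tertiary cation.
After step 2 the species present is a tertiary carbocation.

tertiary carbocation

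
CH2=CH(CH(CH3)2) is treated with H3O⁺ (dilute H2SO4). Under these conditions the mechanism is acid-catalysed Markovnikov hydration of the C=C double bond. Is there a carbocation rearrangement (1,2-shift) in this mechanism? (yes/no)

yes

The first-formed carbocation is secondary.
The adjacent isopropyl carbon already bears 2 other carbon substituents and has a hydrogen to migrate; after a 1,2-hydride shift from that carbon the positive charge sits on a tertiary centre.
Tertiary is more stable than secondary, so the shift occurs.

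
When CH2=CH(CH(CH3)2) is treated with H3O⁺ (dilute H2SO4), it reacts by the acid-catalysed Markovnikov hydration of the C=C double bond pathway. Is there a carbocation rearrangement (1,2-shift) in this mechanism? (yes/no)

yes

The first-formed carbocation is secondary.
The adjacent isopropyl carbon already bears 2 other carbon substituents and has a hydrogen to migrate; after a 1,2-hydride shift from that carbon the positive charge sits on a tertiary centre.
Tertiary is more stable than secondary, so the shift occurs.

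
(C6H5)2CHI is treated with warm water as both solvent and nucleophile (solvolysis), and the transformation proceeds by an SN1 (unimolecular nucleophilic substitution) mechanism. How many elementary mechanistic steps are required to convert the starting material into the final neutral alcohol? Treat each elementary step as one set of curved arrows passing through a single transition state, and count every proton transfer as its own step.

Step 1: The C–I bond breaks with both electrons going to the iodide; I⁻ leaves and a secondary carbocation remains.
(No 1,2-shift: no single shift to an adjacent carbon would give a more stable cation.)
Step 2: H2O donates an oxygen lone pair into the empty p orbital of the cation, giving a protonated alcohol (an oxonium ion).
Step 3: Deprotonation of the oxonium oxygen by solvent water yields the neutral alcohol.
Total: 3 elementary steps.

3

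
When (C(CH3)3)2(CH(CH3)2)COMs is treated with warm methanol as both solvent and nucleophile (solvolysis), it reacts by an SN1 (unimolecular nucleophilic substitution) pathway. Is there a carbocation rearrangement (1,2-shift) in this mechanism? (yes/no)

The first-formed carbocation is tertiary.
No single 1,2-shift to an adjacent carbon would produce a more-substituted cation than the one already present, so no rearrangement occurs.

no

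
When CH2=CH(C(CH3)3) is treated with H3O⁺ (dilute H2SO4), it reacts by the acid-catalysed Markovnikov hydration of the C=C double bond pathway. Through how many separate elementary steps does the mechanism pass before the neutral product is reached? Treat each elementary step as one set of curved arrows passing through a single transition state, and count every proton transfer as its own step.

Step 1: The π electrons of the C=C bond attack a proton of H3O⁺; Markovnikov addition places the new C–H on the less-substituted alkene carbon, so the positive charge ends up on the more-substituted carbon — a secondary carbocation. H2O is released.
Step 2: A methyl group with its bonding pair migrates from the adjacent tert-butyl carbon to the cationic centre — a 1,2-methyl shift — upgrading the secondary cation to a tertiary one.
Step 3: Nucleophilic capture of the cation by H2O produces the protonated alcohol (an oxonium ion).
Step 4: Deprotonation of the oxonium ion by a water molecule delivers the neutral alcohol and regenerates the acid catalyst.
Total: 4 elementary steps.

4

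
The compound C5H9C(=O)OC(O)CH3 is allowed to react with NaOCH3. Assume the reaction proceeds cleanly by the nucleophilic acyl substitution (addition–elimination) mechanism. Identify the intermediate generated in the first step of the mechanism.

tetrahedral intermediate

Step 1: Nucleophilic addition of CH3O⁻ to the acyl carbon breaks the π(C=O) bond and yields a tetrahedral, anionic intermediate.
After step 1 the species present is a tetrahedral intermediate.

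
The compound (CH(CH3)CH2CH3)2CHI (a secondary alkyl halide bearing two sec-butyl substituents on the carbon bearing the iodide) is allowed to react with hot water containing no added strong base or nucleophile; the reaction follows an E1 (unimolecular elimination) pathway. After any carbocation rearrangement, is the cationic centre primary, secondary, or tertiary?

Step 1: The C–I bond breaks with both electrons going to the iodide; I⁻ leaves and a secondary carbocation remains.
Step 2: A 1,2-hydride shift from the adjacent sec-butyl carbon moves the positive charge from the secondary centre to an adjacent carbon, generating a more stable tertiary carbocation.
The cation rearranges from secondary to tertiary via a 1,2-hydride shift from the adjacent sec-butyl carbon; the tertiary cation is what reacts next.

tertiary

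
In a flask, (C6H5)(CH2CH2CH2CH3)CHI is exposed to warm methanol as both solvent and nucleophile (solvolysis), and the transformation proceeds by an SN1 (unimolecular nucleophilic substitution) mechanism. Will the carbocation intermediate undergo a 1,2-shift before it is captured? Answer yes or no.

no

The first-formed carbocation is secondary.
No single 1,2-shift to an adjacent carbon would produce a more-substituted cation than the one already present, so no rearrangement occurs.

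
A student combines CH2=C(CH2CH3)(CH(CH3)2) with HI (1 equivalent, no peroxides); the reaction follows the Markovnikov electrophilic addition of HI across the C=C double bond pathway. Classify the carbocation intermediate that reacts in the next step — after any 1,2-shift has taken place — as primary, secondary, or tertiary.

tertiary

Step 1: Electrophilic addition begins with the π(C=C) electrons forming a bond to the proton of HI. Following Markovnikov's rule, the resulting cation is tertiary. The H–I bond breaks heterolytically, releasing I⁻.
No single 1,2-shift to an adjacent carbon would give a more-substituted cation, so no rearrangement occurs.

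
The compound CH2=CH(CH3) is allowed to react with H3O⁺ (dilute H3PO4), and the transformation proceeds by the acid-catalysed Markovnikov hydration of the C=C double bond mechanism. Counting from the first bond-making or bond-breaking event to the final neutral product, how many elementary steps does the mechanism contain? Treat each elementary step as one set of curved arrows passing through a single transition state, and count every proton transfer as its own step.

3

Step 1: The π electrons of the C=C bond attack a proton of H3O⁺; Markovnikov addition places the new C–H on the less-substituted alkene carbon, so the positive charge ends up on the more-substituted carbon — a secondary carbocation. H2O is released.
(No 1,2-shift: no single shift to an adjacent carbon would give a more stable cation.)
Step 2: Water acts as the nucleophile: an oxygen lone pair bonds to the cationic carbon, giving an oxonium-ion intermediate.
Step 3: Proton transfer from the O–H of the oxonium ion to H2O completes the catalytic cycle and yields the alcohol.
Total: 3 elementary steps.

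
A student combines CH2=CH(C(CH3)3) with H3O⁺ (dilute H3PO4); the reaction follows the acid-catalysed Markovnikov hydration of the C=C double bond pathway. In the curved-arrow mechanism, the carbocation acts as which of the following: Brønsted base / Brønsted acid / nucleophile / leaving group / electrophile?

Step 3: Nucleophilic capture of the cation by H2O produces the protonated alcohol (an oxonium ion).
The carbocation accepts an electron pair into an empty or π* orbital — it is the electrophile.

electrophile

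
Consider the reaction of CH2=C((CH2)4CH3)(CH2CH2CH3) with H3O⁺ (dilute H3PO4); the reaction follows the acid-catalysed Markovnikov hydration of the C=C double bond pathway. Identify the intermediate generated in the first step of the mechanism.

tertiary carbocation

Step 1: Protonation of the alkene by H3O⁺: the π bond acts as the nucleophile and picks up H⁺, giving the more stable (Markovnikov) tertiary carbocation. H2O is released.
After step 1 the species present is a tertiary carbocation.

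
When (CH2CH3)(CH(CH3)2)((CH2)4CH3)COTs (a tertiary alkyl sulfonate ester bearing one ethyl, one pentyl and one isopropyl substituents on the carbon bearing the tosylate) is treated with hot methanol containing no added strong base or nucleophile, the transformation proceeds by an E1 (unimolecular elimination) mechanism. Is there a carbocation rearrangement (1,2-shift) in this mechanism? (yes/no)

The first-formed carbocation is tertiary.
No single 1,2-shift to an adjacent carbon would produce a more-substituted cation than the one already present, so no rearrangement occurs.

no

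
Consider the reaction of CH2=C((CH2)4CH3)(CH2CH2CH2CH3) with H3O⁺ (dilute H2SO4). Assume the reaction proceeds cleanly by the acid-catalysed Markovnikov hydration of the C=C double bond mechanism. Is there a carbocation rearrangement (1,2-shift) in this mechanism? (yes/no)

no

The first-formed carbocation is tertiary.
No single 1,2-shift to an adjacent carbon would produce a more-substituted cation than the one already present, so no rearrangement occurs.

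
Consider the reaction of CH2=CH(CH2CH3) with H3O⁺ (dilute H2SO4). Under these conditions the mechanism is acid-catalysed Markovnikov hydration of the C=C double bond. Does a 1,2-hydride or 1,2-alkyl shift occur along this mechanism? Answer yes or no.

The first-formed carbocation is secondary.
No single 1,2-shift to an adjacent carbon would produce a more-substituted cation than the one already present, so no rearrangement occurs.

no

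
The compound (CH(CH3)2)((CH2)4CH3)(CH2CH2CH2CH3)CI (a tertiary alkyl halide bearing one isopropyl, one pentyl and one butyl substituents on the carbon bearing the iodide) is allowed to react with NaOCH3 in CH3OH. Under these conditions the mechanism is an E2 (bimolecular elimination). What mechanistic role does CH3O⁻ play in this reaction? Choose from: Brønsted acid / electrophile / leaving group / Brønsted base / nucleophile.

Brønsted base

Step 1: The strong base CH3O⁻ removes a β-hydrogen; in the same concerted event the electrons of the breaking C–H bond form the new π(C=C) bond and the C–I σ-bond breaks, expelling I⁻. Anti-periplanar geometry; one transition state.
CH3O⁻ accepts a proton in a proton-transfer step — a Brønsted base.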